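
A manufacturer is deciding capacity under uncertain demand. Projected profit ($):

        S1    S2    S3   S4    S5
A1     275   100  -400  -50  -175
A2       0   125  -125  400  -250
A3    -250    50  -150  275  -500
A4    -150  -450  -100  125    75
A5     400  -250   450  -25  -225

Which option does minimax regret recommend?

A5

Column bests: S1=400, S2=125, S3=450, S4=400, S5=75.
A1 regrets: 125, 25, 850, 450, 250 → max 850
A2 regrets: 400, 0, 575, 0, 325 → max 575
A3 regrets: 650, 75, 600, 125, 575 → max 650
A4 regrets: 550, 575, 550, 275, 0 → max 575
A5 regrets: 0, 375, 0, 425, 300 → max 425
Smallest max regret = 425 → A5.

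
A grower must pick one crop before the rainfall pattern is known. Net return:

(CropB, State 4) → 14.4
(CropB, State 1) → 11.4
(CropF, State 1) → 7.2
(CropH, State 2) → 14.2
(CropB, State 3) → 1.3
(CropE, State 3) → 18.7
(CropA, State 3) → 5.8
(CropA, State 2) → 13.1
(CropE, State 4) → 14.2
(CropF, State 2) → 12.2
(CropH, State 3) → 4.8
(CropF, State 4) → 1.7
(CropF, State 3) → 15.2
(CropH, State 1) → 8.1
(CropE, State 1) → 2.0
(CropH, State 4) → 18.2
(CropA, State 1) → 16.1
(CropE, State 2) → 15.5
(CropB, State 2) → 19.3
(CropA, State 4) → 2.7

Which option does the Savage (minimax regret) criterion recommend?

Column bests: State 1=16.1, State 2=19.3, State 3=18.7, State 4=18.2.
CropA regrets: 0.0, 6.2, 12.9, 15.5 → max 15.5
CropB regrets: 4.7, 0.0, 17.4, 3.8 → max 17.4
CropE regrets: 14.1, 3.8, 0.0, 4.0 → max 14.1
CropF regrets: 8.9, 7.1, 3.5, 16.5 → max 16.5
CropH regrets: 8.0, 5.1, 13.9, 0.0 → max 13.9
Smallest max regret = 13.9 → CropH.

CropH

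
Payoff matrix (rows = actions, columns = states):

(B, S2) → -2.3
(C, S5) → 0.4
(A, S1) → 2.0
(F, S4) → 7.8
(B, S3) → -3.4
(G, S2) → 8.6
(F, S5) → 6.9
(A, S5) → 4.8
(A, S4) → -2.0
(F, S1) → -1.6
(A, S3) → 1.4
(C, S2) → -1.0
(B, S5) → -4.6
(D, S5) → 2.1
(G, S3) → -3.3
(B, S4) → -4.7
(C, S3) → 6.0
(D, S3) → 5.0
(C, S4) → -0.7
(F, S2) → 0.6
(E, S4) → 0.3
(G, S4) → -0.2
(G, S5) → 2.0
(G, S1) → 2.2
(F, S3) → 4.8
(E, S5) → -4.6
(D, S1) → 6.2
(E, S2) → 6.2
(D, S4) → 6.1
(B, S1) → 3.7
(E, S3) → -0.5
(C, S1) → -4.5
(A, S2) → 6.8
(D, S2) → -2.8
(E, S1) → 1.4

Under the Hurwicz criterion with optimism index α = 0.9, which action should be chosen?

A: 0.9·6.8 + 0.1·(-2.0) = 5.92
B: 0.9·3.7 + 0.1·(-4.7) = 2.86
C: 0.9·6.0 + 0.1·(-4.5) = 4.95
D: 0.9·6.2 + 0.1·(-2.8) = 5.3
E: 0.9·6.2 + 0.1·(-4.6) = 5.12
F: 0.9·7.8 + 0.1·(-1.6) = 6.86
G: 0.9·8.6 + 0.1·(-3.3) = 7.41
Highest Hurwicz score = 7.41 → G.

G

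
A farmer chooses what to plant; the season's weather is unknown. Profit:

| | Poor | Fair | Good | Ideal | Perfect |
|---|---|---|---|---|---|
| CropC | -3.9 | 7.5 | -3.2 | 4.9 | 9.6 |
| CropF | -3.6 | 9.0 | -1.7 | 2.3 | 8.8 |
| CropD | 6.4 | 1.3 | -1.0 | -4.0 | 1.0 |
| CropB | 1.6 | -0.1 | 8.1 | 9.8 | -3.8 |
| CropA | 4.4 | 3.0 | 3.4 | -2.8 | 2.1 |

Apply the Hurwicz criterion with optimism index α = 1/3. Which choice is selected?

CropC: 1/3·9.6 + 2/3·(-3.9) = 0.6
CropF: 1/3·9.0 + 2/3·(-3.6) = 0.6
CropD: 1/3·6.4 + 2/3·(-4.0) = -8/15
CropB: 1/3·9.8 + 2/3·(-3.8) = 11/15
CropA: 1/3·4.4 + 2/3·(-2.8) = -0.4
Highest Hurwicz score = 11/15 → CropB.

CropB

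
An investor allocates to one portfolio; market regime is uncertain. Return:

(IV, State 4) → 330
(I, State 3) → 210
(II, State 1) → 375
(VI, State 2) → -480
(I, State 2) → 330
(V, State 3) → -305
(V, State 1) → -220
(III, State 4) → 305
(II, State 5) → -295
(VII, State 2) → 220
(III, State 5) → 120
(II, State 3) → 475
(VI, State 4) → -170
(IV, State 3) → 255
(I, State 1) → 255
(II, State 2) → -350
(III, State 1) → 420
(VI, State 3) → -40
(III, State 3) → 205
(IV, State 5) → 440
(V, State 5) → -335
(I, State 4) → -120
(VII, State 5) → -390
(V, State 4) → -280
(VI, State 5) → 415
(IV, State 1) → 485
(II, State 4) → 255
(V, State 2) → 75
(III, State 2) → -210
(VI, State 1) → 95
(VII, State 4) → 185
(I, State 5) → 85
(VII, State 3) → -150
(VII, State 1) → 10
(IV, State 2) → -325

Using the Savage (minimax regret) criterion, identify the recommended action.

I

Column bests: State 1=485, State 2=330, State 3=475, State 4=330, State 5=440.
I regrets: 230, 0, 265, 450, 355 → max 450
II regrets: 110, 680, 0, 75, 735 → max 735
III regrets: 65, 540, 270, 25, 320 → max 540
IV regrets: 0, 655, 220, 0, 0 → max 655
V regrets: 705, 255, 780, 610, 775 → max 780
VI regrets: 390, 810, 515, 500, 25 → max 810
VII regrets: 475, 110, 625, 145, 830 → max 830
Smallest max regret = 450 → I.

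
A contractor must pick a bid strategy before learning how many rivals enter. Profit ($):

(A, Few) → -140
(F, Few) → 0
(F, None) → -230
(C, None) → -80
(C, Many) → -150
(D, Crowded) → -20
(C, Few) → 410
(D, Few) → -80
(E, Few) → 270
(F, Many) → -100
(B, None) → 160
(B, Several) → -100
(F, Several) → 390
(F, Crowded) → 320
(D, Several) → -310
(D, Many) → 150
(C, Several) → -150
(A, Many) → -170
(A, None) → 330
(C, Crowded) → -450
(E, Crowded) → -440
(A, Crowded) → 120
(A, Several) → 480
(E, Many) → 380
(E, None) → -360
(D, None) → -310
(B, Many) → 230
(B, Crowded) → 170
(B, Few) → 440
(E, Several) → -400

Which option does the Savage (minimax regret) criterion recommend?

F

Column bests: None=330, Few=440, Several=480, Many=380, Crowded=320.
A regrets: 0, 580, 0, 550, 200 → max 580
B regrets: 170, 0, 580, 150, 150 → max 580
C regrets: 410, 30, 630, 530, 770 → max 770
D regrets: 640, 520, 790, 230, 340 → max 790
E regrets: 690, 170, 880, 0, 760 → max 880
F regrets: 560, 440, 90, 480, 0 → max 560
Smallest max regret = 560 → F.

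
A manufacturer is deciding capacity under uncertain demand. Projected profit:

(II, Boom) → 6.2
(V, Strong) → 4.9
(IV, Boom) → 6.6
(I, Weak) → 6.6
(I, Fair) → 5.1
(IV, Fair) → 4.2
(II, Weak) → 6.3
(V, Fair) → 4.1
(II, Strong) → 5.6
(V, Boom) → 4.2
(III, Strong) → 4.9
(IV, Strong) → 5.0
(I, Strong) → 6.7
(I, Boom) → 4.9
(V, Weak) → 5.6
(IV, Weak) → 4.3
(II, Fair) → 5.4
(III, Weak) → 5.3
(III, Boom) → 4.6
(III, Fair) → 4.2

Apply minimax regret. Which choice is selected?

II

Column bests: Weak=6.6, Fair=5.4, Strong=6.7, Boom=6.6.
I regrets: 0.0, 0.3, 0.0, 1.7 → max 1.7
II regrets: 0.3, 0.0, 1.1, 0.4 → max 1.1
III regrets: 1.3, 1.2, 1.8, 2.0 → max 2.0
IV regrets: 2.3, 1.2, 1.7, 0.0 → max 2.3
V regrets: 1.0, 1.3, 1.8, 2.4 → max 2.4
Smallest max regret = 1.1 → II.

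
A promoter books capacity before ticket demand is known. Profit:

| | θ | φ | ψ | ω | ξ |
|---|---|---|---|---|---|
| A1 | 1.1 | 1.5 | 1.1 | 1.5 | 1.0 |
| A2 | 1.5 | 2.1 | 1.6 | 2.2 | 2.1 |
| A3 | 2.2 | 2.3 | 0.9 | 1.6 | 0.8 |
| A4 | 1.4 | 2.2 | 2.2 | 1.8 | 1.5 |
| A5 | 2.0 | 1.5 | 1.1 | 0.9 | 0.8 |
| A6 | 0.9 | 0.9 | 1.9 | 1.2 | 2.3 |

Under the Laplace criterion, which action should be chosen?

Row averages: A1=1.24, A2=1.9, A3=1.56, A4=1.82, A5=1.26, A6=1.44
Highest average = 1.9 → A2.

A2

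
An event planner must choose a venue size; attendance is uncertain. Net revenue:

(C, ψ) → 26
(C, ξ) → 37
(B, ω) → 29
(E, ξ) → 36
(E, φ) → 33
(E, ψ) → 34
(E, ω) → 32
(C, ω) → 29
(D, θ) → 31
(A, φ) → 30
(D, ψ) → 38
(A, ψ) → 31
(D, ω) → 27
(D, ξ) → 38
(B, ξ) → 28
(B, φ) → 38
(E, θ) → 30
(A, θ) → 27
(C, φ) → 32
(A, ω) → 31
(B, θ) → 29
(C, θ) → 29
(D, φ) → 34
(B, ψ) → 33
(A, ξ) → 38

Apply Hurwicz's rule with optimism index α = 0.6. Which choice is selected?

B

A: 0.6·38 + 0.4·27 = 33.6
B: 0.6·38 + 0.4·28 = 34
C: 0.6·37 + 0.4·26 = 32.6
D: 0.6·38 + 0.4·27 = 33.6
E: 0.6·36 + 0.4·30 = 33.6
Highest Hurwicz score = 34 → B.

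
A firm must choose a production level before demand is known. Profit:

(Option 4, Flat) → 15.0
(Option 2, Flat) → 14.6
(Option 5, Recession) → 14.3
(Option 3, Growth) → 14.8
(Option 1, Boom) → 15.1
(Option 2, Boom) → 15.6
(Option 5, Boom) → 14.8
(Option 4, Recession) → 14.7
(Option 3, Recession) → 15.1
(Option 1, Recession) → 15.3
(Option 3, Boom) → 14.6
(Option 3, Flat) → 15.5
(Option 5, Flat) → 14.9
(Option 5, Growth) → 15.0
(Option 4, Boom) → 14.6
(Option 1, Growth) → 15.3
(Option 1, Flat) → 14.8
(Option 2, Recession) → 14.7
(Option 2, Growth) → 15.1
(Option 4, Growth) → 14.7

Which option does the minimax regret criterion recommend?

Column bests: Recession=15.3, Flat=15.5, Growth=15.3, Boom=15.6.
Option 1 regrets: 0.0, 0.7, 0.0, 0.5 → max 0.7
Option 2 regrets: 0.6, 0.9, 0.2, 0.0 → max 0.9
Option 3 regrets: 0.2, 0.0, 0.5, 1.0 → max 1.0
Option 4 regrets: 0.6, 0.5, 0.6, 1.0 → max 1.0
Option 5 regrets: 1.0, 0.6, 0.3, 0.8 → max 1.0
Smallest max regret = 0.7 → Option 1.

Option 1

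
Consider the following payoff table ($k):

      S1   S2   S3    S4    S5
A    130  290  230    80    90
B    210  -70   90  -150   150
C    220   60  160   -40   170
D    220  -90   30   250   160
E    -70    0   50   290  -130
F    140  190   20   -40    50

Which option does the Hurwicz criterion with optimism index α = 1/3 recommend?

A: 1/3·290 + 2/3·80 = 150
B: 1/3·210 + 2/3·(-150) = -30
C: 1/3·220 + 2/3·(-40) = 140/3
D: 1/3·250 + 2/3·(-90) = 70/3
E: 1/3·290 + 2/3·(-130) = 10
F: 1/3·190 + 2/3·(-40) = 110/3
Highest Hurwicz score = 150 → A.

A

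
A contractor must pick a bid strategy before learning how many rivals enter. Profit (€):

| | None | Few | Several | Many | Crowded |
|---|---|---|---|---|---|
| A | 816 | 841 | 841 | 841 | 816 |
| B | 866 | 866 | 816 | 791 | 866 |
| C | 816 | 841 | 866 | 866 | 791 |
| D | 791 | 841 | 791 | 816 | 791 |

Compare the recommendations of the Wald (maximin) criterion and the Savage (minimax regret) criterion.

Row minima: A=816, B=791, C=791, D=791
Best worst-case = 816 → A.
Column bests: None=866, Few=866, Several=866, Many=866, Crowded=866.
A regrets: 50, 25, 25, 25, 50 → max 50
B regrets: 0, 0, 50, 75, 0 → max 75
C regrets: 50, 25, 0, 0, 75 → max 75
D regrets: 75, 25, 75, 50, 75 → max 75
Smallest max regret = 50 → A.

maximin → A; minimax regret → A (agree)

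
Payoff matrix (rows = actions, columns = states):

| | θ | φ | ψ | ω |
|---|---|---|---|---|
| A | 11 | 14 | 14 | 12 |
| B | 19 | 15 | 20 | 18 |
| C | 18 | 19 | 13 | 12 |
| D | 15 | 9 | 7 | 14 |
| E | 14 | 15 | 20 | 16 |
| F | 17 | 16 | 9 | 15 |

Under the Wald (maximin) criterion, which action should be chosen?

Row minima: A=11, B=15, C=12, D=7, E=14, F=9
Best worst-case = 15 → B.

B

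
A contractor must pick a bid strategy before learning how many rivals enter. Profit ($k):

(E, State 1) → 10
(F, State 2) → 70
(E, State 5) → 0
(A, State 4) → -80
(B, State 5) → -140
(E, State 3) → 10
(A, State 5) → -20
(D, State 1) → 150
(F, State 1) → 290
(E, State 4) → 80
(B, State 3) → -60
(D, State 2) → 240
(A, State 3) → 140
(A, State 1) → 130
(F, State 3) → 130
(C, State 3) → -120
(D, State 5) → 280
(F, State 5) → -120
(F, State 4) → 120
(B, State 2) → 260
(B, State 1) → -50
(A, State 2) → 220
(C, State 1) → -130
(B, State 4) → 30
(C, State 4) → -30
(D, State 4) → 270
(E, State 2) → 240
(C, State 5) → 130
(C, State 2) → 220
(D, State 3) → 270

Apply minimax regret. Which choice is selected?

Column bests: State 1=290, State 2=260, State 3=270, State 4=270, State 5=280.
A regrets: 160, 40, 130, 350, 300 → max 350
B regrets: 340, 0, 330, 240, 420 → max 420
C regrets: 420, 40, 390, 300, 150 → max 420
D regrets: 140, 20, 0, 0, 0 → max 140
E regrets: 280, 20, 260, 190, 280 → max 280
F regrets: 0, 190, 140, 150, 400 → max 400
Smallest max regret = 140 → D.

D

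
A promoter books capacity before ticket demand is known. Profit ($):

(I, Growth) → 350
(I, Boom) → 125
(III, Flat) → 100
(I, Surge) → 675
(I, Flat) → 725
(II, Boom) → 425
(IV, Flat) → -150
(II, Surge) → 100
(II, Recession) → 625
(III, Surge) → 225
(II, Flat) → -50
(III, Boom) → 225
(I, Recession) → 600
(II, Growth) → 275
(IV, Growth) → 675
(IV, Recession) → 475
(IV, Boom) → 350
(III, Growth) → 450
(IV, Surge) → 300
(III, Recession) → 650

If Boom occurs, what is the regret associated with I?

Best payoff under Boom is 425.
Regret = 425 − 125 = 300.

300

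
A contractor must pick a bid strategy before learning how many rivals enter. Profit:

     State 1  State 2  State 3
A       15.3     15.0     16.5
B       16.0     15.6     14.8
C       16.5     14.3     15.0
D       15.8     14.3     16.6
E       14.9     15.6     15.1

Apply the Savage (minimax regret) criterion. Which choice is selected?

Column bests: State 1=16.5, State 2=15.6, State 3=16.6.
A regrets: 1.2, 0.6, 0.1 → max 1.2
B regrets: 0.5, 0.0, 1.8 → max 1.8
C regrets: 0.0, 1.3, 1.6 → max 1.6
D regrets: 0.7, 1.3, 0.0 → max 1.3
E regrets: 1.6, 0.0, 1.5 → max 1.6
Smallest max regret = 1.2 → A.

A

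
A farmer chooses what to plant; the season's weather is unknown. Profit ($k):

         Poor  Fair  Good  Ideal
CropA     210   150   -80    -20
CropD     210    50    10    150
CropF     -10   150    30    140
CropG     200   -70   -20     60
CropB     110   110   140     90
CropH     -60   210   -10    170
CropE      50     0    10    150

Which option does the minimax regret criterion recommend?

CropB

Column bests: Poor=210, Fair=210, Good=140, Ideal=170.
CropA regrets: 0, 60, 220, 190 → max 220
CropD regrets: 0, 160, 130, 20 → max 160
CropF regrets: 220, 60, 110, 30 → max 220
CropG regrets: 10, 280, 160, 110 → max 280
CropB regrets: 100, 100, 0, 80 → max 100
CropH regrets: 270, 0, 150, 0 → max 270
CropE regrets: 160, 210, 130, 20 → max 210
Smallest max regret = 100 → CropB.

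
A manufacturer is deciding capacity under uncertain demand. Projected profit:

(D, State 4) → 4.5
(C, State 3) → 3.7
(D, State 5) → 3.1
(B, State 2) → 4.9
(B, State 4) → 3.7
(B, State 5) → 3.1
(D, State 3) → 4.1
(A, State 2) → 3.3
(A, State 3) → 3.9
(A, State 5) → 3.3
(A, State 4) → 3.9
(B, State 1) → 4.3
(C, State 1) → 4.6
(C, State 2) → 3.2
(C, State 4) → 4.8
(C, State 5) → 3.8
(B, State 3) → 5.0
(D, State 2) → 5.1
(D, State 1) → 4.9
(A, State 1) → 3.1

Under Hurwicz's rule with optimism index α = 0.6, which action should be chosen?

D

A: 0.6·3.9 + 0.4·3.1 = 3.58
B: 0.6·5.0 + 0.4·3.1 = 4.24
C: 0.6·4.8 + 0.4·3.2 = 4.16
D: 0.6·5.1 + 0.4·3.1 = 4.3
Highest Hurwicz score = 4.3 → D.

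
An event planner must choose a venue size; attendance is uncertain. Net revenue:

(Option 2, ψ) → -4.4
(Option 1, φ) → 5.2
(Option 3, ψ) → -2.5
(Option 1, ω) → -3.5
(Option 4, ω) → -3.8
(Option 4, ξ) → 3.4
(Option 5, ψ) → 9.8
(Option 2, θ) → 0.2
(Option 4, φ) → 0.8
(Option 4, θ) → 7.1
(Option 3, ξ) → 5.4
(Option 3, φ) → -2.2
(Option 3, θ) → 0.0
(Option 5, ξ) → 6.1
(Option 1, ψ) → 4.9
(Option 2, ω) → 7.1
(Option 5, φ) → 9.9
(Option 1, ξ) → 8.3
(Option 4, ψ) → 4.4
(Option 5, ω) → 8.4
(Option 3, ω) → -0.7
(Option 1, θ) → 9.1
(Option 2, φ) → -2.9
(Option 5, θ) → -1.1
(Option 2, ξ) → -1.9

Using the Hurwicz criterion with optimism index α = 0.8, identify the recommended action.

Option 5

Option 1: 0.8·9.1 + 0.2·(-3.5) = 6.58
Option 2: 0.8·7.1 + 0.2·(-4.4) = 4.8
Option 3: 0.8·5.4 + 0.2·(-2.5) = 3.82
Option 4: 0.8·7.1 + 0.2·(-3.8) = 4.92
Option 5: 0.8·9.9 + 0.2·(-1.1) = 7.7
Highest Hurwicz score = 7.7 → Option 5.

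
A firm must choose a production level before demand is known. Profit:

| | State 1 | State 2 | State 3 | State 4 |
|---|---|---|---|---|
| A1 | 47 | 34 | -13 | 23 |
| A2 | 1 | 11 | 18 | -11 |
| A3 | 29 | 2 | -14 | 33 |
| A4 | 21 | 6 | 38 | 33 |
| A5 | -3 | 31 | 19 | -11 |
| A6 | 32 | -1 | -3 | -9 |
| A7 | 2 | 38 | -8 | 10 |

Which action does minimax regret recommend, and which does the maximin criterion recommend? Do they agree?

Column bests: State 1=47, State 2=38, State 3=38, State 4=33.
A1 regrets: 0, 4, 51, 10 → max 51
A2 regrets: 46, 27, 20, 44 → max 46
A3 regrets: 18, 36, 52, 0 → max 52
A4 regrets: 26, 32, 0, 0 → max 32
A5 regrets: 50, 7, 19, 44 → max 50
A6 regrets: 15, 39, 41, 42 → max 42
A7 regrets: 45, 0, 46, 23 → max 46
Smallest max regret = 32 → A4.
Row minima: A1=-13, A2=-11, A3=-14, A4=6, A5=-11, A6=-9, A7=-8
Best worst-case = 6 → A4.

minimax regret → A4; maximin → A4 (agree)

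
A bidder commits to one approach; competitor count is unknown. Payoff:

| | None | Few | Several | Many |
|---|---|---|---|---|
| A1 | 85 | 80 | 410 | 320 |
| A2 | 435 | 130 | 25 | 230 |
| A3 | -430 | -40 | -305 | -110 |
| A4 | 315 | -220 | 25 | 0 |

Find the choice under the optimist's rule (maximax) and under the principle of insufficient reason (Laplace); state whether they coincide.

maximax → A2; laplace → A1 (disagree)

Row maxima: A1=410, A2=435, A3=-40, A4=315
Best best-case = 435 → A2.
Row averages: A1=223.75, A2=205, A3=-221.25, A4=30
Highest average = 223.75 → A1.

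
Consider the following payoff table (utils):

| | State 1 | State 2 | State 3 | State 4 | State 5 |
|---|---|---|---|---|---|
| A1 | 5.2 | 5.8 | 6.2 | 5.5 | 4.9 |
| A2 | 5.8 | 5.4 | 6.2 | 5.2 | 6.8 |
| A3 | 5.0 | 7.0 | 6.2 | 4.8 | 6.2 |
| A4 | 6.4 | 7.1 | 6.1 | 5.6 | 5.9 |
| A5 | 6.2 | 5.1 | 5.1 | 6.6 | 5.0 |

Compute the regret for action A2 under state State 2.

1.7

Best payoff under State 2 is 7.1.
Regret = 7.1 − 5.4 = 1.7.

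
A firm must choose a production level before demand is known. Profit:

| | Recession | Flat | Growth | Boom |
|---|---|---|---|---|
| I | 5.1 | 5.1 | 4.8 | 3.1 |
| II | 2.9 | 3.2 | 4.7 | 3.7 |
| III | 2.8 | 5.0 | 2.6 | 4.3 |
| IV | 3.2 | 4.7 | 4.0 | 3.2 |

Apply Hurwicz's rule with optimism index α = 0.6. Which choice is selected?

I: 0.6·5.1 + 0.4·3.1 = 4.3
II: 0.6·4.7 + 0.4·2.9 = 3.98
III: 0.6·5.0 + 0.4·2.6 = 4.04
IV: 0.6·4.7 + 0.4·3.2 = 4.1
Highest Hurwicz score = 4.3 → I.

I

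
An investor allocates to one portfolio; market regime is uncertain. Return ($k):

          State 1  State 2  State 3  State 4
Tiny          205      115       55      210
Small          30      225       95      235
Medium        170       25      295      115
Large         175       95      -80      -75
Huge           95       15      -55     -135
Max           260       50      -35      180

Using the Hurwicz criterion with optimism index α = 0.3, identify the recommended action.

Medium

Tiny: 0.3·210 + 0.7·55 = 101.5
Small: 0.3·235 + 0.7·30 = 91.5
Medium: 0.3·295 + 0.7·25 = 106
Large: 0.3·175 + 0.7·(-80) = -3.5
Huge: 0.3·95 + 0.7·(-135) = -66
Max: 0.3·260 + 0.7·(-35) = 53.5
Highest Hurwicz score = 106 → Medium.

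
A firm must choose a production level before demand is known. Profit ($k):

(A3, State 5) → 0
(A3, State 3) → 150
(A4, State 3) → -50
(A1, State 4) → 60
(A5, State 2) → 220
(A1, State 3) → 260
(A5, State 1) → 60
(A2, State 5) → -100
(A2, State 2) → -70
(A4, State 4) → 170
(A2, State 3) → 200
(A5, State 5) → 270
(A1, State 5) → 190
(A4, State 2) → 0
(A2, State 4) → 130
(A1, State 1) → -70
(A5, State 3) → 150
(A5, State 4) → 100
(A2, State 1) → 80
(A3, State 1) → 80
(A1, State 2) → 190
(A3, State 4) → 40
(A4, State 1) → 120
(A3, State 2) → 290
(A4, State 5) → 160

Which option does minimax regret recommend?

A5

Column bests: State 1=120, State 2=290, State 3=260, State 4=170, State 5=270.
A1 regrets: 190, 100, 0, 110, 80 → max 190
A2 regrets: 40, 360, 60, 40, 370 → max 370
A3 regrets: 40, 0, 110, 130, 270 → max 270
A4 regrets: 0, 290, 310, 0, 110 → max 310
A5 regrets: 60, 70, 110, 70, 0 → max 110
Smallest max regret = 110 → A5.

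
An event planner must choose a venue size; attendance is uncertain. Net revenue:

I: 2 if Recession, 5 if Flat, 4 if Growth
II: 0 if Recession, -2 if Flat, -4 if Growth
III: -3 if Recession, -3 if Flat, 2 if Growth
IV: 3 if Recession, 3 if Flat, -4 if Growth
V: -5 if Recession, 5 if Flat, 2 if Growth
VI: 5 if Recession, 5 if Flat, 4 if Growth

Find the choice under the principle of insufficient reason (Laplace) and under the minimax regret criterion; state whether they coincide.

Row averages: I=11/3, II=-2, III=-4/3, IV=2/3, V=2/3, VI=14/3
Highest average = 14/3 → VI.
Column bests: Recession=5, Flat=5, Growth=4.
I regrets: 3, 0, 0 → max 3
II regrets: 5, 7, 8 → max 8
III regrets: 8, 8, 2 → max 8
IV regrets: 2, 2, 8 → max 8
V regrets: 10, 0, 2 → max 10
VI regrets: 0, 0, 0 → max 0
Smallest max regret = 0 → VI.

laplace → VI; minimax regret → VI (agree)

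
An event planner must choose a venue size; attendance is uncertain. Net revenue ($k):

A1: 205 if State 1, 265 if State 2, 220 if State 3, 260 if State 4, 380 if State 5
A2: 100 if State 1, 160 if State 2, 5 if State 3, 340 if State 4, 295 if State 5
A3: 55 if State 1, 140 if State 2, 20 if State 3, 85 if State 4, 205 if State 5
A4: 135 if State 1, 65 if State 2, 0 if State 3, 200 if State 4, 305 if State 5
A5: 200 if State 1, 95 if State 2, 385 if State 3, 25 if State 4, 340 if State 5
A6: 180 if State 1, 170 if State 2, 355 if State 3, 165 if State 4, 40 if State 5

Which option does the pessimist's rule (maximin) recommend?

A1

Row minima: A1=205, A2=5, A3=20, A4=0, A5=25, A6=40
Best worst-case = 205 → A1.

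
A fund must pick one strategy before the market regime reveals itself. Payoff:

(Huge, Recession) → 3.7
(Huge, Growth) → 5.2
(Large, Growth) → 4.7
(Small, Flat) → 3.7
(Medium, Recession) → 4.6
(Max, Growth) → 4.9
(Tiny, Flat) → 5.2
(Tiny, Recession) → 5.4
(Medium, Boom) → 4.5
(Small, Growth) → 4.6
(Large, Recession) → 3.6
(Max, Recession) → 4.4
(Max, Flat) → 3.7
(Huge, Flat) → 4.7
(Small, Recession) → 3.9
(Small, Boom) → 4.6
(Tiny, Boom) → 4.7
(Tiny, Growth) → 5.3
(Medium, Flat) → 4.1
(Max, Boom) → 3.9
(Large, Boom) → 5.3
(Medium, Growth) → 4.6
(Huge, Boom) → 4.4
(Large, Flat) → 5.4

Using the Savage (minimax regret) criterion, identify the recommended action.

Column bests: Recession=5.4, Flat=5.4, Growth=5.3, Boom=5.3.
Tiny regrets: 0.0, 0.2, 0.0, 0.6 → max 0.6
Small regrets: 1.5, 1.7, 0.7, 0.7 → max 1.7
Medium regrets: 0.8, 1.3, 0.7, 0.8 → max 1.3
Large regrets: 1.8, 0.0, 0.6, 0.0 → max 1.8
Huge regrets: 1.7, 0.7, 0.1, 0.9 → max 1.7
Max regrets: 1.0, 1.7, 0.4, 1.4 → max 1.7
Smallest max regret = 0.6 → Tiny.

Tiny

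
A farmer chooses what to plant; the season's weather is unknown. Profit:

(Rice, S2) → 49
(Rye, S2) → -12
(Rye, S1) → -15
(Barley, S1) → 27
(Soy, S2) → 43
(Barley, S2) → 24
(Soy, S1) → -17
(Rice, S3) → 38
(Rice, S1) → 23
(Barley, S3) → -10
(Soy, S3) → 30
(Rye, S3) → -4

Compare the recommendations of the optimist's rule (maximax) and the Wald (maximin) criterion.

Row maxima: Soy=43, Rice=49, Rye=-4, Barley=27
Best best-case = 49 → Rice.
Row minima: Soy=-17, Rice=23, Rye=-15, Barley=-10
Best worst-case = 23 → Rice.

maximax → Rice; maximin → Rice (agree)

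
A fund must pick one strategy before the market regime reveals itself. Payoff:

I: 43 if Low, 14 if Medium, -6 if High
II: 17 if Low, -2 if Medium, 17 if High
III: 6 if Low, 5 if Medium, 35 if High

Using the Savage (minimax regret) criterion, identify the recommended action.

II

Column bests: Low=43, Medium=14, High=35.
I regrets: 0, 0, 41 → max 41
II regrets: 26, 16, 18 → max 26
III regrets: 37, 9, 0 → max 37
Smallest max regret = 26 → II.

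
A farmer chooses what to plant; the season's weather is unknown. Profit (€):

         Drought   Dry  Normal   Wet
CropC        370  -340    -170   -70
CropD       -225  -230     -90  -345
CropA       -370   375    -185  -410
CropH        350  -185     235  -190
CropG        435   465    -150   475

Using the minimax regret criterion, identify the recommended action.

CropG

Column bests: Drought=435, Dry=465, Normal=235, Wet=475.
CropC regrets: 65, 805, 405, 545 → max 805
CropD regrets: 660, 695, 325, 820 → max 820
CropA regrets: 805, 90, 420, 885 → max 885
CropH regrets: 85, 650, 0, 665 → max 665
CropG regrets: 0, 0, 385, 0 → max 385
Smallest max regret = 385 → CropG.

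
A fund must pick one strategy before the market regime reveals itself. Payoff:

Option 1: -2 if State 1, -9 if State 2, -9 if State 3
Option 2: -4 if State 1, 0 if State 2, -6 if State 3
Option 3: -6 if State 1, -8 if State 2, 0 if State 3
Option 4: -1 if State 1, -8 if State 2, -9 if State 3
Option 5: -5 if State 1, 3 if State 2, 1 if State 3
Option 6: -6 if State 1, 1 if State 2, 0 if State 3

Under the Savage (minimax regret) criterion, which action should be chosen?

Column bests: State 1=-1, State 2=3, State 3=1.
Option 1 regrets: 1, 12, 10 → max 12
Option 2 regrets: 3, 3, 7 → max 7
Option 3 regrets: 5, 11, 1 → max 11
Option 4 regrets: 0, 11, 10 → max 11
Option 5 regrets: 4, 0, 0 → max 4
Option 6 regrets: 5, 2, 1 → max 5
Smallest max regret = 4 → Option 5.

Option 5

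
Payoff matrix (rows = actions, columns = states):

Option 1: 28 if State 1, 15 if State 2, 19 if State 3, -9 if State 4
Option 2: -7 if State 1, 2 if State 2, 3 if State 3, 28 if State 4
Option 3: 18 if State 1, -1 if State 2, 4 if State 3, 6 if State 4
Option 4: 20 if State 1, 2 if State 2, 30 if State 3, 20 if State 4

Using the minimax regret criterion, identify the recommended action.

Column bests: State 1=28, State 2=15, State 3=30, State 4=28.
Option 1 regrets: 0, 0, 11, 37 → max 37
Option 2 regrets: 35, 13, 27, 0 → max 35
Option 3 regrets: 10, 16, 26, 22 → max 26
Option 4 regrets: 8, 13, 0, 8 → max 13
Smallest max regret = 13 → Option 4.

Option 4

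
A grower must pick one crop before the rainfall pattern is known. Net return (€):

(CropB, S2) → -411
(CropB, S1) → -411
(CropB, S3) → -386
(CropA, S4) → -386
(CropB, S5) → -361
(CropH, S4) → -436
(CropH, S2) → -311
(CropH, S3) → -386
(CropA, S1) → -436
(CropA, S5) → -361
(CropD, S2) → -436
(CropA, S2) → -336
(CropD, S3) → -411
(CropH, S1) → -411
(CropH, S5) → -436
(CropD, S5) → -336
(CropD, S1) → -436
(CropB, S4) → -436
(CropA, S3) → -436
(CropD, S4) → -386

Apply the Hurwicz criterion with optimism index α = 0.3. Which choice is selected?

CropH: 0.3·(-311) + 0.7·(-436) = -398.5
CropB: 0.3·(-361) + 0.7·(-436) = -413.5
CropD: 0.3·(-336) + 0.7·(-436) = -406
CropA: 0.3·(-336) + 0.7·(-436) = -406
Highest Hurwicz score = -398.5 → CropH.

CropH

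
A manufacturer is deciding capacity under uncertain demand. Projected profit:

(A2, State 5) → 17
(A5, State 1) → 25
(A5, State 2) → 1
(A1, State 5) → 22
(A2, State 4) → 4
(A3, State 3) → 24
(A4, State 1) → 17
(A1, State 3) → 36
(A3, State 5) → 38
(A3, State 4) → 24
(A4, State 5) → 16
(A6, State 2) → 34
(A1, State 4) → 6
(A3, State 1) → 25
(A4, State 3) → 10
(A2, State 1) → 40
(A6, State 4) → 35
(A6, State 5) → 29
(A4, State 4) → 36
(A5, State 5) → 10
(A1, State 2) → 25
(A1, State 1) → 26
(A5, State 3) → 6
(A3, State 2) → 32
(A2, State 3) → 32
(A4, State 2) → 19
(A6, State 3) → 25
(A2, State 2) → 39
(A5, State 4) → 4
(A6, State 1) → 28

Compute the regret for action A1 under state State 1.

14

Best payoff under State 1 is 40.
Regret = 40 − 26 = 14.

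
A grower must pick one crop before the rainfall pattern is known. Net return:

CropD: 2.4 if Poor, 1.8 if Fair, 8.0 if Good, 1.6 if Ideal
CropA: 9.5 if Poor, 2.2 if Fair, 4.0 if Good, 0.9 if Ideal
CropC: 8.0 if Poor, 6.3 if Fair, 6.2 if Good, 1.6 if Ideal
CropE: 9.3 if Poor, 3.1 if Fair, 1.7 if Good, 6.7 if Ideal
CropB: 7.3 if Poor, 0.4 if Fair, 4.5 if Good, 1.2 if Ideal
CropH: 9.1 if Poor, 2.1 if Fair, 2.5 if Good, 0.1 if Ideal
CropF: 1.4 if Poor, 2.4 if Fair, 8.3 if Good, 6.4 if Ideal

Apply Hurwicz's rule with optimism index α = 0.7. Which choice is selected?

CropD: 0.7·8.0 + 0.3·1.6 = 6.08
CropA: 0.7·9.5 + 0.3·0.9 = 6.92
CropC: 0.7·8.0 + 0.3·1.6 = 6.08
CropE: 0.7·9.3 + 0.3·1.7 = 7.02
CropB: 0.7·7.3 + 0.3·0.4 = 5.23
CropH: 0.7·9.1 + 0.3·0.1 = 6.4
CropF: 0.7·8.3 + 0.3·1.4 = 6.23
Highest Hurwicz score = 7.02 → CropE.

CropE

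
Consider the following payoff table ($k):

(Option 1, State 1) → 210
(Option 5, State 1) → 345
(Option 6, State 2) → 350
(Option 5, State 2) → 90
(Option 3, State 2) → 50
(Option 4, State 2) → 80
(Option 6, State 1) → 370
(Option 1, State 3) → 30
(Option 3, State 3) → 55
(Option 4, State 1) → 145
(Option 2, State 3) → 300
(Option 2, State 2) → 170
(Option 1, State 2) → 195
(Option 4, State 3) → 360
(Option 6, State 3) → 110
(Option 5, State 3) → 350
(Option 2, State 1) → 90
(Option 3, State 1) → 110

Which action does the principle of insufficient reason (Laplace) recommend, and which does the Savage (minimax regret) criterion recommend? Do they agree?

Row averages: Option 1=145, Option 2=560/3, Option 3=215/3, Option 4=195, Option 5=785/3, Option 6=830/3
Highest average = 830/3 → Option 6.
Column bests: State 1=370, State 2=350, State 3=360.
Option 1 regrets: 160, 155, 330 → max 330
Option 2 regrets: 280, 180, 60 → max 280
Option 3 regrets: 260, 300, 305 → max 305
Option 4 regrets: 225, 270, 0 → max 270
Option 5 regrets: 25, 260, 10 → max 260
Option 6 regrets: 0, 0, 250 → max 250
Smallest max regret = 250 → Option 6.

laplace → Option 6; minimax regret → Option 6 (agree)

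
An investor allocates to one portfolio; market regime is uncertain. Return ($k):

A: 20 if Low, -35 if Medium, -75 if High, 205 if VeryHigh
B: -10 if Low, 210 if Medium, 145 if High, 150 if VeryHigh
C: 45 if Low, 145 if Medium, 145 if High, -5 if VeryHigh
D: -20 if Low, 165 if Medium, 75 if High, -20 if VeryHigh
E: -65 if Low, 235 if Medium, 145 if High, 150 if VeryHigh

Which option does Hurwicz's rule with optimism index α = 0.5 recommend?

A: 0.5·205 + 0.5·(-75) = 65
B: 0.5·210 + 0.5·(-10) = 100
C: 0.5·145 + 0.5·(-5) = 70
D: 0.5·165 + 0.5·(-20) = 72.5
E: 0.5·235 + 0.5·(-65) = 85
Highest Hurwicz score = 100 → B.

B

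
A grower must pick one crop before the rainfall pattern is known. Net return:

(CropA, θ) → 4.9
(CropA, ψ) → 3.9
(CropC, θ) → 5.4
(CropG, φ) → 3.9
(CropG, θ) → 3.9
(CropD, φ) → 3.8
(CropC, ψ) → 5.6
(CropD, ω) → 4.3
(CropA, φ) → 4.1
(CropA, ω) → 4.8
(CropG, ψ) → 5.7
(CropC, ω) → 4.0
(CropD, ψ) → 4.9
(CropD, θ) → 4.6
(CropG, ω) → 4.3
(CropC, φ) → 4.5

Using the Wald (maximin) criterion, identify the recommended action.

Row minima: CropG=3.9, CropD=3.8, CropC=4.0, CropA=3.9
Best worst-case = 4.0 → CropC.

CropC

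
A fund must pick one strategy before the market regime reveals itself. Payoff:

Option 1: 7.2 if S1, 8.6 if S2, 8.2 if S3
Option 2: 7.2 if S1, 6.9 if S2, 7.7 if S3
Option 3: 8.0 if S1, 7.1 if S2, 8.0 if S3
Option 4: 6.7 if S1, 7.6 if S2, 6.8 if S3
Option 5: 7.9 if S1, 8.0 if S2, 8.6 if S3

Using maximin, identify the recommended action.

Row minima: Option 1=7.2, Option 2=6.9, Option 3=7.1, Option 4=6.7, Option 5=7.9
Best worst-case = 7.9 → Option 5.

Option 5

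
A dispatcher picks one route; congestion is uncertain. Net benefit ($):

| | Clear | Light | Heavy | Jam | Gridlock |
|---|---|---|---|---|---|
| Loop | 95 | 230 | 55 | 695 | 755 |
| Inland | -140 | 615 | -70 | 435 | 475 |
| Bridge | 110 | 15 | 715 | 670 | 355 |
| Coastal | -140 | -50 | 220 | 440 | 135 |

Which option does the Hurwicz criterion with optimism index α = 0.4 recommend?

Loop

Loop: 0.4·755 + 0.6·55 = 335
Inland: 0.4·615 + 0.6·(-140) = 162
Bridge: 0.4·715 + 0.6·15 = 295
Coastal: 0.4·440 + 0.6·(-140) = 92
Highest Hurwicz score = 335 → Loop.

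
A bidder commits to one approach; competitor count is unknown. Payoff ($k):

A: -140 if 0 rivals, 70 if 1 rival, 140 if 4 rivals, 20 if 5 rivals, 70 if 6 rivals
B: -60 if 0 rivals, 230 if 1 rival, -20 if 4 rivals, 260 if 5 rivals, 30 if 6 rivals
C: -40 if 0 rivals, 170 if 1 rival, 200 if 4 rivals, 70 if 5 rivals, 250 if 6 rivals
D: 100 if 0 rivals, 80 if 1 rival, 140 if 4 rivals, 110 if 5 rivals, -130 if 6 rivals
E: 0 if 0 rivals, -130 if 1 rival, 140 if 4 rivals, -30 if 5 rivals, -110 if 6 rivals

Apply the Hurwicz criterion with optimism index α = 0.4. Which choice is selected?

C

A: 0.4·140 + 0.6·(-140) = -28
B: 0.4·260 + 0.6·(-60) = 68
C: 0.4·250 + 0.6·(-40) = 76
D: 0.4·140 + 0.6·(-130) = -22
E: 0.4·140 + 0.6·(-130) = -22
Highest Hurwicz score = 76 → C.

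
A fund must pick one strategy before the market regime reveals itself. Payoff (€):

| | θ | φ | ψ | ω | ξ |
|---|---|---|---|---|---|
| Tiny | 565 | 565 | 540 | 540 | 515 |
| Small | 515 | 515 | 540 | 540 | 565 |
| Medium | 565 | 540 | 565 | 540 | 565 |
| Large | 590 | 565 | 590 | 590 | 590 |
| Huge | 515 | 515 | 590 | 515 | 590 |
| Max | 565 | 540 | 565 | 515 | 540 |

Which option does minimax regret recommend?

Large

Column bests: θ=590, φ=565, ψ=590, ω=590, ξ=590.
Tiny regrets: 25, 0, 50, 50, 75 → max 75
Small regrets: 75, 50, 50, 50, 25 → max 75
Medium regrets: 25, 25, 25, 50, 25 → max 50
Large regrets: 0, 0, 0, 0, 0 → max 0
Huge regrets: 75, 50, 0, 75, 0 → max 75
Max regrets: 25, 25, 25, 75, 50 → max 75
Smallest max regret = 0 → Large.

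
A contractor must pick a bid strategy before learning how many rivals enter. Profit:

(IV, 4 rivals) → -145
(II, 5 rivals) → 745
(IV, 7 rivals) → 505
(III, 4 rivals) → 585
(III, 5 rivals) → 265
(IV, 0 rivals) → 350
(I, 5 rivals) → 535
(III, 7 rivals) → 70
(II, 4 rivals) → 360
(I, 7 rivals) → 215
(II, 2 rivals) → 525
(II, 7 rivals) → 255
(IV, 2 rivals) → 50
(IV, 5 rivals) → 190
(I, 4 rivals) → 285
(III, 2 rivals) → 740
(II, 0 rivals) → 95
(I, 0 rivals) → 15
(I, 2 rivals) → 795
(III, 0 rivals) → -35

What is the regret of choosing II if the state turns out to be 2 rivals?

Best payoff under 2 rivals is 795.
Regret = 795 − 525 = 270.

270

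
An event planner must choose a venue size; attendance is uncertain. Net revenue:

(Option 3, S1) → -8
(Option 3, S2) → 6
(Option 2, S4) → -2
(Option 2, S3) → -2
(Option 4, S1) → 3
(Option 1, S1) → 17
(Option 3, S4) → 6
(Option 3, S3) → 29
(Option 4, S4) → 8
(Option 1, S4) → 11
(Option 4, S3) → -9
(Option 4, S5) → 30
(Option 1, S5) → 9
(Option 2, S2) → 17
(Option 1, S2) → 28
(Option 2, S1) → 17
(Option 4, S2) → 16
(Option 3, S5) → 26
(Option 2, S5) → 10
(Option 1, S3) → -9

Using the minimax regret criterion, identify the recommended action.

Column bests: S1=17, S2=28, S3=29, S4=11, S5=30.
Option 1 regrets: 0, 0, 38, 0, 21 → max 38
Option 2 regrets: 0, 11, 31, 13, 20 → max 31
Option 3 regrets: 25, 22, 0, 5, 4 → max 25
Option 4 regrets: 14, 12, 38, 3, 0 → max 38
Smallest max regret = 25 → Option 3.

Option 3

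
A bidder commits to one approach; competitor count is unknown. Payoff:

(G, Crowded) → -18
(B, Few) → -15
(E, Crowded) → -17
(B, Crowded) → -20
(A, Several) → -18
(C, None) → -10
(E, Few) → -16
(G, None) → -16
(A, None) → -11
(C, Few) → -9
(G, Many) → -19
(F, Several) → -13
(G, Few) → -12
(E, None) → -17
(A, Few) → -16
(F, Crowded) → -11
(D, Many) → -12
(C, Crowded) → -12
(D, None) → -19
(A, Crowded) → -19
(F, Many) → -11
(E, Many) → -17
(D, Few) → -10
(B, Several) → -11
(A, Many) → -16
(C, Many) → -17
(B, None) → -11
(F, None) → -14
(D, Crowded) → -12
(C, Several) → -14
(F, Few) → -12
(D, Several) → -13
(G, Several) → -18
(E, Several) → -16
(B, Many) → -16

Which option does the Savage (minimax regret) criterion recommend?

Column bests: None=-10, Few=-9, Several=-11, Many=-11, Crowded=-11.
A regrets: 1, 7, 7, 5, 8 → max 8
B regrets: 1, 6, 0, 5, 9 → max 9
C regrets: 0, 0, 3, 6, 1 → max 6
D regrets: 9, 1, 2, 1, 1 → max 9
E regrets: 7, 7, 5, 6, 6 → max 7
F regrets: 4, 3, 2, 0, 0 → max 4
G regrets: 6, 3, 7, 8, 7 → max 8
Smallest max regret = 4 → F.

F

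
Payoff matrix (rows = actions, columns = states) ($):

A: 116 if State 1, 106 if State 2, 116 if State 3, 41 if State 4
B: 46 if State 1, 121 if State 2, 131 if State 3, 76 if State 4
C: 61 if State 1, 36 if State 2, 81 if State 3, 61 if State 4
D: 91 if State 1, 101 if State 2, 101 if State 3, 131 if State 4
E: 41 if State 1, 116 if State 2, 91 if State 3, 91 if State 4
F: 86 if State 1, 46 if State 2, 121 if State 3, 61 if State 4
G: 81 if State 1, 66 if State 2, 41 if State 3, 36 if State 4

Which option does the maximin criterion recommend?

D

Row minima: A=41, B=46, C=36, D=91, E=41, F=46, G=36
Best worst-case = 91 → D.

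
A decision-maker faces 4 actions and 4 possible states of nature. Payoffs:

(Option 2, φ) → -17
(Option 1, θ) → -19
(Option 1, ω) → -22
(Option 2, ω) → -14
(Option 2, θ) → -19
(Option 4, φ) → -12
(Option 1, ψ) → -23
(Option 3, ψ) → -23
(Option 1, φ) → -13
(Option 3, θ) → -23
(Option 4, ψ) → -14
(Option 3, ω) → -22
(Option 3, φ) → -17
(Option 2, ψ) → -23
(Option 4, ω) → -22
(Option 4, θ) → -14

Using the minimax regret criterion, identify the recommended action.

Column bests: θ=-14, φ=-12, ψ=-14, ω=-14.
Option 1 regrets: 5, 1, 9, 8 → max 9
Option 2 regrets: 5, 5, 9, 0 → max 9
Option 3 regrets: 9, 5, 9, 8 → max 9
Option 4 regrets: 0, 0, 0, 8 → max 8
Smallest max regret = 8 → Option 4.

Option 4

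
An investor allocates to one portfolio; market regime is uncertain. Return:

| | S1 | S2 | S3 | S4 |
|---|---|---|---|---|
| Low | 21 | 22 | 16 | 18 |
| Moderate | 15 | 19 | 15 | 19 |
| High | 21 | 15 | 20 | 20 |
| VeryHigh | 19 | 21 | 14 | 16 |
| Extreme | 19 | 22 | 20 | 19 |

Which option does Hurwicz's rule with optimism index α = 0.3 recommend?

Low: 0.3·22 + 0.7·16 = 17.8
Moderate: 0.3·19 + 0.7·15 = 16.2
High: 0.3·21 + 0.7·15 = 16.8
VeryHigh: 0.3·21 + 0.7·14 = 16.1
Extreme: 0.3·22 + 0.7·19 = 19.9
Highest Hurwicz score = 19.9 → Extreme.

Extreme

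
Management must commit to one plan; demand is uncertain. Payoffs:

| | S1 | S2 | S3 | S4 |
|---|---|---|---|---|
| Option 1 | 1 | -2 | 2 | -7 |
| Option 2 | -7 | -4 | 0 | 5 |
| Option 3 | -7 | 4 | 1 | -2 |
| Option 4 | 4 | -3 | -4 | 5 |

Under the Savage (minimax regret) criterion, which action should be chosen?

Option 4

Column bests: S1=4, S2=4, S3=2, S4=5.
Option 1 regrets: 3, 6, 0, 12 → max 12
Option 2 regrets: 11, 8, 2, 0 → max 11
Option 3 regrets: 11, 0, 1, 7 → max 11
Option 4 regrets: 0, 7, 6, 0 → max 7
Smallest max regret = 7 → Option 4.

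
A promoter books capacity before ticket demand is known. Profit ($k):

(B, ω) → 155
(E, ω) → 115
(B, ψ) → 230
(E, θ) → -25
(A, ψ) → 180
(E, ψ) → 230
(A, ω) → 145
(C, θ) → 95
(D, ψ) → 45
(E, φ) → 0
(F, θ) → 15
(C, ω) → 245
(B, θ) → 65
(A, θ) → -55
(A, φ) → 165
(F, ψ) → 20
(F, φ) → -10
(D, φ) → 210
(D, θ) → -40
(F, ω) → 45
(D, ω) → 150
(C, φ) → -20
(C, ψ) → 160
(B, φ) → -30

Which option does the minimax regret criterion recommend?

A

Column bests: θ=95, φ=210, ψ=230, ω=245.
A regrets: 150, 45, 50, 100 → max 150
B regrets: 30, 240, 0, 90 → max 240
C regrets: 0, 230, 70, 0 → max 230
D regrets: 135, 0, 185, 95 → max 185
E regrets: 120, 210, 0, 130 → max 210
F regrets: 80, 220, 210, 200 → max 220
Smallest max regret = 150 → A.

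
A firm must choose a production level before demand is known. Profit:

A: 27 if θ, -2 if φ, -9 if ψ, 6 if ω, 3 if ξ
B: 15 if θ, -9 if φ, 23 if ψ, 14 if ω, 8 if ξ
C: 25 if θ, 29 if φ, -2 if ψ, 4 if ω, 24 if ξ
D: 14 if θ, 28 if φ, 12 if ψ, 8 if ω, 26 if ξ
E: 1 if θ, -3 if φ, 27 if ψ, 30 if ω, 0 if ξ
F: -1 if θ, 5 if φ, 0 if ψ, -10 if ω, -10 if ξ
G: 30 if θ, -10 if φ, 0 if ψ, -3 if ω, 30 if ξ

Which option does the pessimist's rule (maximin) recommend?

Row minima: A=-9, B=-9, C=-2, D=8, E=-3, F=-10, G=-10
Best worst-case = 8 → D.

D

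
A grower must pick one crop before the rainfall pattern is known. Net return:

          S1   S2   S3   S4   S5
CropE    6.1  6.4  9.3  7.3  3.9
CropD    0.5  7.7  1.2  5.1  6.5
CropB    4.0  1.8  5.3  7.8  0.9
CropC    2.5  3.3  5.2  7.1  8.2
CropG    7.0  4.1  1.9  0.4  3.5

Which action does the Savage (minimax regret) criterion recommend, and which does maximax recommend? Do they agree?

minimax regret → CropE; maximax → CropE (agree)

Column bests: S1=7.0, S2=7.7, S3=9.3, S4=7.8, S5=8.2.
CropE regrets: 0.9, 1.3, 0.0, 0.5, 4.3 → max 4.3
CropD regrets: 6.5, 0.0, 8.1, 2.7, 1.7 → max 8.1
CropB regrets: 3.0, 5.9, 4.0, 0.0, 7.3 → max 7.3
CropC regrets: 4.5, 4.4, 4.1, 0.7, 0.0 → max 4.5
CropG regrets: 0.0, 3.6, 7.4, 7.4, 4.7 → max 7.4
Smallest max regret = 4.3 → CropE.
Row maxima: CropE=9.3, CropD=7.7, CropB=7.8, CropC=8.2, CropG=7.0
Best best-case = 9.3 → CropE.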